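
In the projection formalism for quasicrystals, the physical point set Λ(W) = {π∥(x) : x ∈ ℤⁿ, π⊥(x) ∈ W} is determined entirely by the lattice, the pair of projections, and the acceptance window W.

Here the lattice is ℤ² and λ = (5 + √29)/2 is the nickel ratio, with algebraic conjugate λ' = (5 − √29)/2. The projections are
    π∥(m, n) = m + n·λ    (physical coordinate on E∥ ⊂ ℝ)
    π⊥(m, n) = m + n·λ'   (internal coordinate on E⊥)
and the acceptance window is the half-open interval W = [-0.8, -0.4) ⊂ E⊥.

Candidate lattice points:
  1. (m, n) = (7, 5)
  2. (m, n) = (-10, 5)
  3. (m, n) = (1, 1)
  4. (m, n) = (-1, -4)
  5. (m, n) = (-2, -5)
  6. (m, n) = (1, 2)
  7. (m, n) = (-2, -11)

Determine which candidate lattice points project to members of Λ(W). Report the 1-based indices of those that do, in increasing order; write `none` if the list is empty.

none

λ' = (5−√29)/2 ≈ -0.1926.
candidate 1: (m,n)=(7,5) → π∥ = 7+5·λ ≈ 32.9629, π⊥ = 7+5·λ' ≈ 6.0371 ∉ [-0.8, -0.4) ⇒ out
candidate 2: (m,n)=(-10,5) → π∥ = -10+5·λ ≈ 15.9629, π⊥ = -10+5·λ' ≈ -10.9629 ∉ [-0.8, -0.4) ⇒ out
candidate 3: (m,n)=(1,1) → π∥ = 1+1·λ ≈ 6.1926, π⊥ = 1+1·λ' ≈ 0.8074 ∉ [-0.8, -0.4) ⇒ out
candidate 4: (m,n)=(-1,-4) → π∥ = -1-4·λ ≈ -21.7703, π⊥ = -1-4·λ' ≈ -0.2297 ∉ [-0.8, -0.4) ⇒ out
candidate 5: (m,n)=(-2,-5) → π∥ = -2-5·λ ≈ -27.9629, π⊥ = -2-5·λ' ≈ -1.0371 ∉ [-0.8, -0.4) ⇒ out
candidate 6: (m,n)=(1,2) → π∥ = 1+2·λ ≈ 11.3852, π⊥ = 1+2·λ' ≈ 0.6148 ∉ [-0.8, -0.4) ⇒ out
candidate 7: (m,n)=(-2,-11) → π∥ = -2-11·λ ≈ -59.1184, π⊥ = -2-11·λ' ≈ 0.1184 ∉ [-0.8, -0.4) ⇒ out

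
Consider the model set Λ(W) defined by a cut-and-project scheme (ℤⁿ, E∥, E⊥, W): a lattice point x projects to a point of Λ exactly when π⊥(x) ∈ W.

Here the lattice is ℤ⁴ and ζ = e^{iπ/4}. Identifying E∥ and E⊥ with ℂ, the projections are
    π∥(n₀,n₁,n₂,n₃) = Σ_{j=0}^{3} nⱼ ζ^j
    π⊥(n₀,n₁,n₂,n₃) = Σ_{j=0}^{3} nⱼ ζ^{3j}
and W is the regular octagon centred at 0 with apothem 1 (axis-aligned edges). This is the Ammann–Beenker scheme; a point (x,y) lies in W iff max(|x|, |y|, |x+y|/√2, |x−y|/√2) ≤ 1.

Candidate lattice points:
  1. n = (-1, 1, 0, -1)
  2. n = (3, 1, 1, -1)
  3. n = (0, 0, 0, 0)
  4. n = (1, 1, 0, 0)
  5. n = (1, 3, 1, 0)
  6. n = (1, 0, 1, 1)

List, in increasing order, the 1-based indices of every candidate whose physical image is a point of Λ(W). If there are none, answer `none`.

With ζ = e^{iπ/4} the internal vectors are ζ^0,ζ^3,ζ^6,ζ^9.
#1 (-1, 1, 0, -1): internal (-2.41421, 0.00000); octagon support 2.41421 vs apothem 1 → ∉ W
#2 (3, 1, 1, -1): internal (1.58579, -1.00000); octagon support 1.82843 vs apothem 1 → ∉ W
#3 (0, 0, 0, 0): internal (0.00000, 0.00000); octagon support 0.00000 vs apothem 1 → ∈ W
#4 (1, 1, 0, 0): internal (0.29289, 0.70711); octagon support 0.70711 vs apothem 1 → ∈ W
#5 (1, 3, 1, 0): internal (-1.12132, 1.12132); octagon support 1.58579 vs apothem 1 → ∉ W
#6 (1, 0, 1, 1): internal (1.70711, -0.29289); octagon support 1.70711 vs apothem 1 → ∉ W

3, 4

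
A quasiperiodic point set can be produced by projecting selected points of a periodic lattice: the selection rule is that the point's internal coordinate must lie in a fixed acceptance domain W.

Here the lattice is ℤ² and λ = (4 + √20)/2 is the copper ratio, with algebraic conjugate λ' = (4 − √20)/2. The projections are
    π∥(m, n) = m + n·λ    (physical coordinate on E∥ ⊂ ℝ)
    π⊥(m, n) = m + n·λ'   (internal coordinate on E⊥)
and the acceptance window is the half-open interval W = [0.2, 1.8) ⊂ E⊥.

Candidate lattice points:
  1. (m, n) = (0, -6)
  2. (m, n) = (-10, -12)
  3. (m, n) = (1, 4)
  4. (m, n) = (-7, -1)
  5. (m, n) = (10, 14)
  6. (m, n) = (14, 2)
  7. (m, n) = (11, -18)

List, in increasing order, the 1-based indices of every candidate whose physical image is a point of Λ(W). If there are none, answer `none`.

Numerically λ ≈ 4.23607 and λ' = −1/λ ≈ -0.23607.
[1] lift (0,-6): star map gives 1.41641; window check 0.2 ≤ 1.41641 < 1.8 is true → IN Λ
[2] lift (-10,-12): star map gives -7.16718; window check 0.2 ≤ -7.16718 < 1.8 is false → out
[3] lift (1,4): star map gives 0.05573; window check 0.2 ≤ 0.05573 < 1.8 is false → out
[4] lift (-7,-1): star map gives -6.76393; window check 0.2 ≤ -6.76393 < 1.8 is false → out
[5] lift (10,14): star map gives 6.69505; window check 0.2 ≤ 6.69505 < 1.8 is false → out
[6] lift (14,2): star map gives 13.52786; window check 0.2 ≤ 13.52786 < 1.8 is false → out
[7] lift (11,-18): star map gives 15.24922; window check 0.2 ≤ 15.24922 < 1.8 is false → out

1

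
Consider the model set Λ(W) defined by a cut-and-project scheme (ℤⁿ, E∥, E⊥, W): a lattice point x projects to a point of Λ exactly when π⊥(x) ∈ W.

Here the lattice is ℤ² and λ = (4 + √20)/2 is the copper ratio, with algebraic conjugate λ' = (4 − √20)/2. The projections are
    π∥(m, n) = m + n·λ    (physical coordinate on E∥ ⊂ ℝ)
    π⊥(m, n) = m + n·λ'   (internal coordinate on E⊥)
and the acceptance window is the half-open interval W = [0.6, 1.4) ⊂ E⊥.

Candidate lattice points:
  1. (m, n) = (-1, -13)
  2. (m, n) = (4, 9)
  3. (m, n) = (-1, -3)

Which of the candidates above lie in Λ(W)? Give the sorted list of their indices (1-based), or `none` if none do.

none

λ' = (4−√20)/2 ≈ -0.23607.
candidate 1: (m,n)=(-1,-13) → π∥ = -1-13·λ ≈ -56.06888, π⊥ = -1-13·λ' ≈ 2.06888 ∉ [0.6, 1.4) ⇒ out
candidate 2: (m,n)=(4,9) → π∥ = 4+9·λ ≈ 42.12461, π⊥ = 4+9·λ' ≈ 1.87539 ∉ [0.6, 1.4) ⇒ out
candidate 3: (m,n)=(-1,-3) → π∥ = -1-3·λ ≈ -13.70820, π⊥ = -1-3·λ' ≈ -0.29180 ∉ [0.6, 1.4) ⇒ out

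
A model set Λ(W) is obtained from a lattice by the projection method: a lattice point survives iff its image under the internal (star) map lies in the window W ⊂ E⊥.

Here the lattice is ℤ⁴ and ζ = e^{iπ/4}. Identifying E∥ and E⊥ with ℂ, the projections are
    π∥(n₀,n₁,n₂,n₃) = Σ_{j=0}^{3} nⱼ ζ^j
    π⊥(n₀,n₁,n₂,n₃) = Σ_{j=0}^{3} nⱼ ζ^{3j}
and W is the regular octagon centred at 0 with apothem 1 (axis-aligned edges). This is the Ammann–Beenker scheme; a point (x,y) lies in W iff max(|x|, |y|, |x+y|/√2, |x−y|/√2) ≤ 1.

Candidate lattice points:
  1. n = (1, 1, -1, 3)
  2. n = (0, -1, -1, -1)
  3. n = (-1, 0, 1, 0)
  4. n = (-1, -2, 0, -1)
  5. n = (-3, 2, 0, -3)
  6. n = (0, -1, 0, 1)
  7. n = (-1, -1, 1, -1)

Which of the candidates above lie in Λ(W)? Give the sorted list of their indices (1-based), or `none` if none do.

With ζ = e^{iπ/4} the internal vectors are ζ^0,ζ^3,ζ^6,ζ^9.
#1 (1, 1, -1, 3): internal (2.414214, 3.828427); octagon support 4.414214 vs apothem 1 → ∉ W
#2 (0, -1, -1, -1): internal (0.000000, -0.414214); octagon support 0.414214 vs apothem 1 → ∈ W
#3 (-1, 0, 1, 0): internal (-1.000000, -1.000000); octagon support 1.414214 vs apothem 1 → ∉ W
#4 (-1, -2, 0, -1): internal (-0.292893, -2.121320); octagon support 2.121320 vs apothem 1 → ∉ W
#5 (-3, 2, 0, -3): internal (-6.535534, -0.707107); octagon support 6.535534 vs apothem 1 → ∉ W
#6 (0, -1, 0, 1): internal (1.414214, 0.000000); octagon support 1.414214 vs apothem 1 → ∉ W
#7 (-1, -1, 1, -1): internal (-1.000000, -2.414214); octagon support 2.414214 vs apothem 1 → ∉ W

2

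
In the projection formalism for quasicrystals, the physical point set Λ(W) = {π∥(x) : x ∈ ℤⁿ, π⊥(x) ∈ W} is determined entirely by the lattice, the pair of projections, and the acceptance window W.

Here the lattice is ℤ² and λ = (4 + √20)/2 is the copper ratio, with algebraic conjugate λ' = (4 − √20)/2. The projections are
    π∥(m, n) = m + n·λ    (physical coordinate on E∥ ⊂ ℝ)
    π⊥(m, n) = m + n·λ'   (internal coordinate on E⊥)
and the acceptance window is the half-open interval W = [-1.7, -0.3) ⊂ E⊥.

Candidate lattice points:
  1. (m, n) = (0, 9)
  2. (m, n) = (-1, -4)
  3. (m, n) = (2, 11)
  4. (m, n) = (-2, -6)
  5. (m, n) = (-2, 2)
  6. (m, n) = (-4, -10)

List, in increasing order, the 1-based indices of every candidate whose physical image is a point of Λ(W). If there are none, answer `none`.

λ' = (4−√20)/2 ≈ -0.236068.
#1 (0,9): internal coord 0 + (9)·λ' = -2.124612; -2.124612 ∉ [-1.7, -0.3) → out
#2 (-1,-4): internal coord -1 + (-4)·λ' = -0.055728; -0.055728 ∉ [-1.7, -0.3) → out
#3 (2,11): internal coord 2 + (11)·λ' = -0.596748; -0.596748 ∈ [-1.7, -0.3) → IN Λ
#4 (-2,-6): internal coord -2 + (-6)·λ' = -0.583592; -0.583592 ∈ [-1.7, -0.3) → IN Λ
#5 (-2,2): internal coord -2 + (2)·λ' = -2.472136; -2.472136 ∉ [-1.7, -0.3) → out
#6 (-4,-10): internal coord -4 + (-10)·λ' = -1.639320; -1.639320 ∈ [-1.7, -0.3) → IN Λ

3, 4, 6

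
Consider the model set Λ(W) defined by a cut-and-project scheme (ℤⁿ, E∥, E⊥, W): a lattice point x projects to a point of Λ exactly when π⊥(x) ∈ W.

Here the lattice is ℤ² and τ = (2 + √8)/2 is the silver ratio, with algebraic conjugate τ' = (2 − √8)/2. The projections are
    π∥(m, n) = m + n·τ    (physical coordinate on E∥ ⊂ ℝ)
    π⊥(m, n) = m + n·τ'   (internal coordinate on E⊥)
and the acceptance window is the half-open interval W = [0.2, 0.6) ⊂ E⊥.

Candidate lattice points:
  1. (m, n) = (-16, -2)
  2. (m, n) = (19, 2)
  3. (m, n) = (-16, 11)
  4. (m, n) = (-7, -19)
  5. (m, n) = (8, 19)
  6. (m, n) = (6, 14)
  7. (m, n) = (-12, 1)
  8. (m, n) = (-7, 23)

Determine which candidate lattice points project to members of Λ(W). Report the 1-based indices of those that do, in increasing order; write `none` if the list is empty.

Compute τ' = (2−√8)/2 = -0.4142, so π⊥(m,n) = m -0.4142·n.
[1] lift (-16,-2): star map gives -15.1716; window check 0.2 ≤ -15.1716 < 0.6 is false → out
[2] lift (19,2): star map gives 18.1716; window check 0.2 ≤ 18.1716 < 0.6 is false → out
[3] lift (-16,11): star map gives -20.5563; window check 0.2 ≤ -20.5563 < 0.6 is false → out
[4] lift (-7,-19): star map gives 0.8701; window check 0.2 ≤ 0.8701 < 0.6 is false → out
[5] lift (8,19): star map gives 0.1299; window check 0.2 ≤ 0.1299 < 0.6 is false → out
[6] lift (6,14): star map gives 0.2010; window check 0.2 ≤ 0.2010 < 0.6 is true → IN Λ
[7] lift (-12,1): star map gives -12.4142; window check 0.2 ≤ -12.4142 < 0.6 is false → out
[8] lift (-7,23): star map gives -16.5269; window check 0.2 ≤ -16.5269 < 0.6 is false → out

6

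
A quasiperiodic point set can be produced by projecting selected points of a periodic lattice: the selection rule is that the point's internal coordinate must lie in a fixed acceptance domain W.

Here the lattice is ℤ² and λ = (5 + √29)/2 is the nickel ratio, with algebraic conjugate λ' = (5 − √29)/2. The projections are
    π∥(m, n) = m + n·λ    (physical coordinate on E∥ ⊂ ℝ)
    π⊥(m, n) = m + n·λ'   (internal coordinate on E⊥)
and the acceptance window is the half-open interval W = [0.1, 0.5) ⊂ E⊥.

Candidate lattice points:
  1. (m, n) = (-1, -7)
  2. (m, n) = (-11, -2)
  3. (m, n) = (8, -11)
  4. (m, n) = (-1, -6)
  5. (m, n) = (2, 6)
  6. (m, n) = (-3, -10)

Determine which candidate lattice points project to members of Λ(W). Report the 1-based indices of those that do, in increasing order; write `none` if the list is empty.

1, 4

Compute λ' = (5−√29)/2 = -0.1926, so π⊥(m,n) = m -0.1926·n.
[1] lift (-1,-7): star map gives 0.3481; window check 0.1 ≤ 0.3481 < 0.5 is true → IN Λ
[2] lift (-11,-2): star map gives -10.6148; window check 0.1 ≤ -10.6148 < 0.5 is false → out
[3] lift (8,-11): star map gives 10.1184; window check 0.1 ≤ 10.1184 < 0.5 is false → out
[4] lift (-1,-6): star map gives 0.1555; window check 0.1 ≤ 0.1555 < 0.5 is true → IN Λ
[5] lift (2,6): star map gives 0.8445; window check 0.1 ≤ 0.8445 < 0.5 is false → out
[6] lift (-3,-10): star map gives -1.0742; window check 0.1 ≤ -1.0742 < 0.5 is false → out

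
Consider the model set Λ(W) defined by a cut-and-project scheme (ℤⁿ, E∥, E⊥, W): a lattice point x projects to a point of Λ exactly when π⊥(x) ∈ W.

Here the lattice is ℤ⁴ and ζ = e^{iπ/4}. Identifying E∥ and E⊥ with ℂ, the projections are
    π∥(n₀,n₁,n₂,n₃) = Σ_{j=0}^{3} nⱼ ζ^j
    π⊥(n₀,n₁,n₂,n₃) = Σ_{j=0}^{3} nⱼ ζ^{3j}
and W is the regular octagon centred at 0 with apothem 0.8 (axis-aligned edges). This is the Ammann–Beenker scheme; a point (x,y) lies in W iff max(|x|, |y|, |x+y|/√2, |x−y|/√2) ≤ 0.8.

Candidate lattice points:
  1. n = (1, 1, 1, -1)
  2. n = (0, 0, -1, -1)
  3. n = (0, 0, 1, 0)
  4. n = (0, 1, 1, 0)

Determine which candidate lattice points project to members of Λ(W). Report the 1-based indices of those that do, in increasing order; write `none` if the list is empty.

2, 4

With ζ = e^{iπ/4} the internal vectors are ζ^0,ζ^3,ζ^6,ζ^9.
#1 (1, 1, 1, -1): internal (-0.414214, -1.000000); octagon support 1.000000 vs apothem 0.8 → ∉ W
#2 (0, 0, -1, -1): internal (-0.707107, 0.292893); octagon support 0.707107 vs apothem 0.8 → ∈ W
#3 (0, 0, 1, 0): internal (0.000000, -1.000000); octagon support 1.000000 vs apothem 0.8 → ∉ W
#4 (0, 1, 1, 0): internal (-0.707107, -0.292893); octagon support 0.707107 vs apothem 0.8 → ∈ W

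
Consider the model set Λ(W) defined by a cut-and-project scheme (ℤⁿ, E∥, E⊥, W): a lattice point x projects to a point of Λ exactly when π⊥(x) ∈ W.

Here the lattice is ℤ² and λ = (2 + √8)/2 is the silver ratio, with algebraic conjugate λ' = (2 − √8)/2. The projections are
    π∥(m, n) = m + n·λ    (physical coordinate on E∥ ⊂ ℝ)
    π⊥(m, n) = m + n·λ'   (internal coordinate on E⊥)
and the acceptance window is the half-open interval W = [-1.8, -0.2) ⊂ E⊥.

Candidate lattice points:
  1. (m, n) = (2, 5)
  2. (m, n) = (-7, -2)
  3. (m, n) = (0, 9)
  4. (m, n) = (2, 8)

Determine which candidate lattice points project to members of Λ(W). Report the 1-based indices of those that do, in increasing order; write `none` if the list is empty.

Compute λ' = (2−√8)/2 = -0.41421, so π⊥(m,n) = m -0.41421·n.
candidate 1: (m,n)=(2,5) → π∥ = 2+5·λ ≈ 14.07107, π⊥ = 2+5·λ' ≈ -0.07107 ∉ [-1.8, -0.2) ⇒ out
candidate 2: (m,n)=(-7,-2) → π∥ = -7-2·λ ≈ -11.82843, π⊥ = -7-2·λ' ≈ -6.17157 ∉ [-1.8, -0.2) ⇒ out
candidate 3: (m,n)=(0,9) → π∥ = 0+9·λ ≈ 21.72792, π⊥ = 0+9·λ' ≈ -3.72792 ∉ [-1.8, -0.2) ⇒ out
candidate 4: (m,n)=(2,8) → π∥ = 2+8·λ ≈ 21.31371, π⊥ = 2+8·λ' ≈ -1.31371 ∈ [-1.8, -0.2) ⇒ IN Λ

4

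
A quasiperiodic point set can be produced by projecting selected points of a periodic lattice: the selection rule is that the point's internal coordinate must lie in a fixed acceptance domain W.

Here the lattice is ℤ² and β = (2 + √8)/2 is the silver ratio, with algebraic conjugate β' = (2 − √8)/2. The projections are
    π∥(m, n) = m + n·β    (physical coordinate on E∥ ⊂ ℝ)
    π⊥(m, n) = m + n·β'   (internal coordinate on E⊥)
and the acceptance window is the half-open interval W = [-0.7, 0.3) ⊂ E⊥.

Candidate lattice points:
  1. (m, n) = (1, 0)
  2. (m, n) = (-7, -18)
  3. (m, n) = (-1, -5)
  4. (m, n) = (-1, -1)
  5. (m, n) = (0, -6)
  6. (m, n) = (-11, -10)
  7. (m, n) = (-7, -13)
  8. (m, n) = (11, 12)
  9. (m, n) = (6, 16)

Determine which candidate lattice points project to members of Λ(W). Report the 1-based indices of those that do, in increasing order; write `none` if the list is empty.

4, 9

Numerically β ≈ 2.41421 and β' = −1/β ≈ -0.41421.
candidate 1: (m,n)=(1,0) → π∥ = 1+0·β ≈ 1.00000, π⊥ = 1+0·β' ≈ 1.00000 ∉ [-0.7, 0.3) ⇒ out
candidate 2: (m,n)=(-7,-18) → π∥ = -7-18·β ≈ -50.45584, π⊥ = -7-18·β' ≈ 0.45584 ∉ [-0.7, 0.3) ⇒ out
candidate 3: (m,n)=(-1,-5) → π∥ = -1-5·β ≈ -13.07107, π⊥ = -1-5·β' ≈ 1.07107 ∉ [-0.7, 0.3) ⇒ out
candidate 4: (m,n)=(-1,-1) → π∥ = -1-1·β ≈ -3.41421, π⊥ = -1-1·β' ≈ -0.58579 ∈ [-0.7, 0.3) ⇒ IN Λ
candidate 5: (m,n)=(0,-6) → π∥ = 0-6·β ≈ -14.48528, π⊥ = 0-6·β' ≈ 2.48528 ∉ [-0.7, 0.3) ⇒ out
candidate 6: (m,n)=(-11,-10) → π∥ = -11-10·β ≈ -35.14214, π⊥ = -11-10·β' ≈ -6.85786 ∉ [-0.7, 0.3) ⇒ out
candidate 7: (m,n)=(-7,-13) → π∥ = -7-13·β ≈ -38.38478, π⊥ = -7-13·β' ≈ -1.61522 ∉ [-0.7, 0.3) ⇒ out
candidate 8: (m,n)=(11,12) → π∥ = 11+12·β ≈ 39.97056, π⊥ = 11+12·β' ≈ 6.02944 ∉ [-0.7, 0.3) ⇒ out
candidate 9: (m,n)=(6,16) → π∥ = 6+16·β ≈ 44.62742, π⊥ = 6+16·β' ≈ -0.62742 ∈ [-0.7, 0.3) ⇒ IN Λ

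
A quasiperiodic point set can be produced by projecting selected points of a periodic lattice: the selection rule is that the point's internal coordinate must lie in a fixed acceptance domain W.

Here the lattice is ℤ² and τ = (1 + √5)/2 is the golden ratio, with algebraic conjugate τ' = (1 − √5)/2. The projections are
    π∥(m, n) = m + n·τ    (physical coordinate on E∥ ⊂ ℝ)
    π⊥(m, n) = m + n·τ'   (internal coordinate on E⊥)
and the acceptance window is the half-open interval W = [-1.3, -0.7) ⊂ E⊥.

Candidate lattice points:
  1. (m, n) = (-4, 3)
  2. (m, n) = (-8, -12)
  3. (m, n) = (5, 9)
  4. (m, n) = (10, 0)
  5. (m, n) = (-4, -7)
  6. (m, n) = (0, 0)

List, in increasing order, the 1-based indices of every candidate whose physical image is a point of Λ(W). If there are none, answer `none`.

τ' = (1−√5)/2 ≈ -0.6180.
[1] lift (-4,3): star map gives -5.8541; window check -1.3 ≤ -5.8541 < -0.7 is false → out
[2] lift (-8,-12): star map gives -0.5836; window check -1.3 ≤ -0.5836 < -0.7 is false → out
[3] lift (5,9): star map gives -0.5623; window check -1.3 ≤ -0.5623 < -0.7 is false → out
[4] lift (10,0): star map gives 10.0000; window check -1.3 ≤ 10.0000 < -0.7 is false → out
[5] lift (-4,-7): star map gives 0.3262; window check -1.3 ≤ 0.3262 < -0.7 is false → out
[6] lift (0,0): star map gives 0.0000; window check -1.3 ≤ 0.0000 < -0.7 is false → out

none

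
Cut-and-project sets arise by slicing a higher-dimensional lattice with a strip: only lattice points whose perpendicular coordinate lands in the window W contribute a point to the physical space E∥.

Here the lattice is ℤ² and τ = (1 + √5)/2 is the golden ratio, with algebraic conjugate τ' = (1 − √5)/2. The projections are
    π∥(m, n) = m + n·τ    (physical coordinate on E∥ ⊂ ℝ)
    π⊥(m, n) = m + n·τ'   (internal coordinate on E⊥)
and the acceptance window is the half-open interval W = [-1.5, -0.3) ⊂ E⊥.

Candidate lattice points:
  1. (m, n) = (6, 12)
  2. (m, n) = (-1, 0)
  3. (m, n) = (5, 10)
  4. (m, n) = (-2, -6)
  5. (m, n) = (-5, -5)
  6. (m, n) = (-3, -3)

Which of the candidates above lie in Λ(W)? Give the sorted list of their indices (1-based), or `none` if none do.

Numerically τ ≈ 1.618034 and τ' = −1/τ ≈ -0.618034.
#1 (6,12): internal coord 6 + (12)·τ' = -1.416408; -1.416408 ∈ [-1.5, -0.3) → IN Λ
#2 (-1,0): internal coord -1 + (0)·τ' = -1.000000; -1.000000 ∈ [-1.5, -0.3) → IN Λ
#3 (5,10): internal coord 5 + (10)·τ' = -1.180340; -1.180340 ∈ [-1.5, -0.3) → IN Λ
#4 (-2,-6): internal coord -2 + (-6)·τ' = +1.708204; +1.708204 ∉ [-1.5, -0.3) → out
#5 (-5,-5): internal coord -5 + (-5)·τ' = -1.909830; -1.909830 ∉ [-1.5, -0.3) → out
#6 (-3,-3): internal coord -3 + (-3)·τ' = -1.145898; -1.145898 ∈ [-1.5, -0.3) → IN Λ

1, 2, 3, 6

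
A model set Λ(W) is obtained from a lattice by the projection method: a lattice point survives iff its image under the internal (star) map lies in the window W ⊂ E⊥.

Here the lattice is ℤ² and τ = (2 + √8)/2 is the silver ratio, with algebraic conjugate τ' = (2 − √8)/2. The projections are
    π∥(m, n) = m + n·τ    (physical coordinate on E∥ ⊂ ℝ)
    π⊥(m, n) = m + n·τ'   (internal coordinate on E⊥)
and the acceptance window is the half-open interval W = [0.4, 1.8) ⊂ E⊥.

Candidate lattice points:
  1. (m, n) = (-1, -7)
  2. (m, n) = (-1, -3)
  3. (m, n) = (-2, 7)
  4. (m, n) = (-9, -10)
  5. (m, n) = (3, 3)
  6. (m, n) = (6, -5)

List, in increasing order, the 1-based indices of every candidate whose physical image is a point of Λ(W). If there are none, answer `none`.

τ' = (2−√8)/2 ≈ -0.4142.
candidate 1: (m,n)=(-1,-7) → π∥ = -1-7·τ ≈ -17.8995, π⊥ = -1-7·τ' ≈ 1.8995 ∉ [0.4, 1.8) ⇒ out
candidate 2: (m,n)=(-1,-3) → π∥ = -1-3·τ ≈ -8.2426, π⊥ = -1-3·τ' ≈ 0.2426 ∉ [0.4, 1.8) ⇒ out
candidate 3: (m,n)=(-2,7) → π∥ = -2+7·τ ≈ 14.8995, π⊥ = -2+7·τ' ≈ -4.8995 ∉ [0.4, 1.8) ⇒ out
candidate 4: (m,n)=(-9,-10) → π∥ = -9-10·τ ≈ -33.1421, π⊥ = -9-10·τ' ≈ -4.8579 ∉ [0.4, 1.8) ⇒ out
candidate 5: (m,n)=(3,3) → π∥ = 3+3·τ ≈ 10.2426, π⊥ = 3+3·τ' ≈ 1.7574 ∈ [0.4, 1.8) ⇒ IN Λ
candidate 6: (m,n)=(6,-5) → π∥ = 6-5·τ ≈ -6.0711, π⊥ = 6-5·τ' ≈ 8.0711 ∉ [0.4, 1.8) ⇒ out

5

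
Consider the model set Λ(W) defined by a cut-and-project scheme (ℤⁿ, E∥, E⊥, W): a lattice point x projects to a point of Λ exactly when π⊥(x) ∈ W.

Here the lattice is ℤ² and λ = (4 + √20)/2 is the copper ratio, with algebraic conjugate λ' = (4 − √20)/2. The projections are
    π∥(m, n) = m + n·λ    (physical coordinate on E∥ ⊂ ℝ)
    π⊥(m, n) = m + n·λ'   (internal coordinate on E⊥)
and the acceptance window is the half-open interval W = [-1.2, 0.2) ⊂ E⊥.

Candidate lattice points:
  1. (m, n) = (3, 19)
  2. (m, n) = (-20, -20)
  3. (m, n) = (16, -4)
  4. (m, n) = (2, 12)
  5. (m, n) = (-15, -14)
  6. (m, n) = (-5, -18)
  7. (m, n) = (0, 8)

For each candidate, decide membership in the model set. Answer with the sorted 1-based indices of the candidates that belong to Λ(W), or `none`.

Numerically λ ≈ 4.23607 and λ' = −1/λ ≈ -0.23607.
candidate 1: (m,n)=(3,19) → π∥ = 3+19·λ ≈ 83.48529, π⊥ = 3+19·λ' ≈ -1.48529 ∉ [-1.2, 0.2) ⇒ out
candidate 2: (m,n)=(-20,-20) → π∥ = -20-20·λ ≈ -104.72136, π⊥ = -20-20·λ' ≈ -15.27864 ∉ [-1.2, 0.2) ⇒ out
candidate 3: (m,n)=(16,-4) → π∥ = 16-4·λ ≈ -0.94427, π⊥ = 16-4·λ' ≈ 16.94427 ∉ [-1.2, 0.2) ⇒ out
candidate 4: (m,n)=(2,12) → π∥ = 2+12·λ ≈ 52.83282, π⊥ = 2+12·λ' ≈ -0.83282 ∈ [-1.2, 0.2) ⇒ IN Λ
candidate 5: (m,n)=(-15,-14) → π∥ = -15-14·λ ≈ -74.30495, π⊥ = -15-14·λ' ≈ -11.69505 ∉ [-1.2, 0.2) ⇒ out
candidate 6: (m,n)=(-5,-18) → π∥ = -5-18·λ ≈ -81.24922, π⊥ = -5-18·λ' ≈ -0.75078 ∈ [-1.2, 0.2) ⇒ IN Λ
candidate 7: (m,n)=(0,8) → π∥ = 0+8·λ ≈ 33.88854, π⊥ = 0+8·λ' ≈ -1.88854 ∉ [-1.2, 0.2) ⇒ out

4, 6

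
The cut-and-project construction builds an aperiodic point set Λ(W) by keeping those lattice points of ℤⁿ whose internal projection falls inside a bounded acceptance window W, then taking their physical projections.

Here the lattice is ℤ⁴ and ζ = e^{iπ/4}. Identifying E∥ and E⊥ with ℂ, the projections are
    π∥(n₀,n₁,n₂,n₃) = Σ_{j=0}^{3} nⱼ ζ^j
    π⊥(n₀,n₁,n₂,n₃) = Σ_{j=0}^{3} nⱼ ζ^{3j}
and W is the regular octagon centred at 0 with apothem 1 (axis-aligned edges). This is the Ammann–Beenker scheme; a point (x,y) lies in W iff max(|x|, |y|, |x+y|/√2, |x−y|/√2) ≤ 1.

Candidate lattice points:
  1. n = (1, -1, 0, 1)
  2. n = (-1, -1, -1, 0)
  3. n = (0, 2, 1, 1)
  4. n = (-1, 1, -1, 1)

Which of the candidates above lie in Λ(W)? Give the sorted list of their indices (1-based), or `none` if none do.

2

Internal map: ζ^{3j} for j=0..3 gives (1,0), (−√2/2,√2/2), (0,−1), (√2/2,√2/2).
#1 (1, -1, 0, 1): internal (2.4142, 0.0000); octagon support 2.4142 vs apothem 1 → ∉ W
#2 (-1, -1, -1, 0): internal (-0.2929, 0.2929); octagon support 0.4142 vs apothem 1 → ∈ W
#3 (0, 2, 1, 1): internal (-0.7071, 1.1213); octagon support 1.2929 vs apothem 1 → ∉ W
#4 (-1, 1, -1, 1): internal (-1.0000, 2.4142); octagon support 2.4142 vs apothem 1 → ∉ W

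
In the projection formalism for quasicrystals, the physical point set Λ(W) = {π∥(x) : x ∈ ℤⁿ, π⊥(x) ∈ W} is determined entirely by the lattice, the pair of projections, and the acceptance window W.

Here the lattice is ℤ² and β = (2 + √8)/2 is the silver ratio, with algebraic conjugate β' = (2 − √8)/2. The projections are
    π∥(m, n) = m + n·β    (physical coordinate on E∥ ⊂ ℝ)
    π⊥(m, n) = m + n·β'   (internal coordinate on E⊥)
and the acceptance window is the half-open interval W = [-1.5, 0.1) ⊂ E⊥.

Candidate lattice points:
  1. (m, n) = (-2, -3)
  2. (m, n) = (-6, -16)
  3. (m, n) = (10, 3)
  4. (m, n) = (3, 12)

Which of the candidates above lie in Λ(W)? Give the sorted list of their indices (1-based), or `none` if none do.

β' = (2−√8)/2 ≈ -0.414214.
#1 (-2,-3): internal coord -2 + (-3)·β' = -0.757359; -0.757359 ∈ [-1.5, 0.1) → IN Λ
#2 (-6,-16): internal coord -6 + (-16)·β' = +0.627417; +0.627417 ∉ [-1.5, 0.1) → out
#3 (10,3): internal coord 10 + (3)·β' = +8.757359; +8.757359 ∉ [-1.5, 0.1) → out
#4 (3,12): internal coord 3 + (12)·β' = -1.970563; -1.970563 ∉ [-1.5, 0.1) → out

1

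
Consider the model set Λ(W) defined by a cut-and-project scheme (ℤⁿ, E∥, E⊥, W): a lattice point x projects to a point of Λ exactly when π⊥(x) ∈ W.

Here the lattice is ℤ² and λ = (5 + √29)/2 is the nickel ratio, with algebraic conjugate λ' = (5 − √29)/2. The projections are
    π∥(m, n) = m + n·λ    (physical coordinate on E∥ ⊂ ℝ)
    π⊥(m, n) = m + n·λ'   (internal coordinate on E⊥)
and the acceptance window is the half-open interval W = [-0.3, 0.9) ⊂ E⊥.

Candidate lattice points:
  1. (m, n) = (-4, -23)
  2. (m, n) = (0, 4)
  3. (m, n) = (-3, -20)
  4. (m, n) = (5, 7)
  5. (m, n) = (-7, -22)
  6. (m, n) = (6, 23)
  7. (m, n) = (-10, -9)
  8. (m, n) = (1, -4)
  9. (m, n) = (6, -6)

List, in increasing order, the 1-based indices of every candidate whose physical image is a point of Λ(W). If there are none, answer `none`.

λ' = (5−√29)/2 ≈ -0.19258.
candidate 1: (m,n)=(-4,-23) → π∥ = -4-23·λ ≈ -123.42940, π⊥ = -4-23·λ' ≈ 0.42940 ∈ [-0.3, 0.9) ⇒ IN Λ
candidate 2: (m,n)=(0,4) → π∥ = 0+4·λ ≈ 20.77033, π⊥ = 0+4·λ' ≈ -0.77033 ∉ [-0.3, 0.9) ⇒ out
candidate 3: (m,n)=(-3,-20) → π∥ = -3-20·λ ≈ -106.85165, π⊥ = -3-20·λ' ≈ 0.85165 ∈ [-0.3, 0.9) ⇒ IN Λ
candidate 4: (m,n)=(5,7) → π∥ = 5+7·λ ≈ 41.34808, π⊥ = 5+7·λ' ≈ 3.65192 ∉ [-0.3, 0.9) ⇒ out
candidate 5: (m,n)=(-7,-22) → π∥ = -7-22·λ ≈ -121.23681, π⊥ = -7-22·λ' ≈ -2.76319 ∉ [-0.3, 0.9) ⇒ out
candidate 6: (m,n)=(6,23) → π∥ = 6+23·λ ≈ 125.42940, π⊥ = 6+23·λ' ≈ 1.57060 ∉ [-0.3, 0.9) ⇒ out
candidate 7: (m,n)=(-10,-9) → π∥ = -10-9·λ ≈ -56.73324, π⊥ = -10-9·λ' ≈ -8.26676 ∉ [-0.3, 0.9) ⇒ out
candidate 8: (m,n)=(1,-4) → π∥ = 1-4·λ ≈ -19.77033, π⊥ = 1-4·λ' ≈ 1.77033 ∉ [-0.3, 0.9) ⇒ out
candidate 9: (m,n)=(6,-6) → π∥ = 6-6·λ ≈ -25.15549, π⊥ = 6-6·λ' ≈ 7.15549 ∉ [-0.3, 0.9) ⇒ out

1, 3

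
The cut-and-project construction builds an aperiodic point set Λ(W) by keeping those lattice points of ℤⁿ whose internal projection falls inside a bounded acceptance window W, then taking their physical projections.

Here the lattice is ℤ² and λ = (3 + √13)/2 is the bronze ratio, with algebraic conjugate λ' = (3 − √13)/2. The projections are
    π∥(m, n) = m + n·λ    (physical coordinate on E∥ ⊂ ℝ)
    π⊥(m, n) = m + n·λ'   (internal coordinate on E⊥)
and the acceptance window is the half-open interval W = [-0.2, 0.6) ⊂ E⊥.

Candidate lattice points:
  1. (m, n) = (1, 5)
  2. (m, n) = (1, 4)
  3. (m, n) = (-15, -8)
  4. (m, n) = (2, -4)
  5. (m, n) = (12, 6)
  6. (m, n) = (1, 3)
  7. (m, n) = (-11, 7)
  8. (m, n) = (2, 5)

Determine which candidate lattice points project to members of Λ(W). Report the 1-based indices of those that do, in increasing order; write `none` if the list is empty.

6, 8

λ' = (3−√13)/2 ≈ -0.3028.
[1] lift (1,5): star map gives -0.5139; window check -0.2 ≤ -0.5139 < 0.6 is false → out
[2] lift (1,4): star map gives -0.2111; window check -0.2 ≤ -0.2111 < 0.6 is false → out
[3] lift (-15,-8): star map gives -12.5778; window check -0.2 ≤ -12.5778 < 0.6 is false → out
[4] lift (2,-4): star map gives 3.2111; window check -0.2 ≤ 3.2111 < 0.6 is false → out
[5] lift (12,6): star map gives 10.1833; window check -0.2 ≤ 10.1833 < 0.6 is false → out
[6] lift (1,3): star map gives 0.0917; window check -0.2 ≤ 0.0917 < 0.6 is true → IN Λ
[7] lift (-11,7): star map gives -13.1194; window check -0.2 ≤ -13.1194 < 0.6 is false → out
[8] lift (2,5): star map gives 0.4861; window check -0.2 ≤ 0.4861 < 0.6 is true → IN Λ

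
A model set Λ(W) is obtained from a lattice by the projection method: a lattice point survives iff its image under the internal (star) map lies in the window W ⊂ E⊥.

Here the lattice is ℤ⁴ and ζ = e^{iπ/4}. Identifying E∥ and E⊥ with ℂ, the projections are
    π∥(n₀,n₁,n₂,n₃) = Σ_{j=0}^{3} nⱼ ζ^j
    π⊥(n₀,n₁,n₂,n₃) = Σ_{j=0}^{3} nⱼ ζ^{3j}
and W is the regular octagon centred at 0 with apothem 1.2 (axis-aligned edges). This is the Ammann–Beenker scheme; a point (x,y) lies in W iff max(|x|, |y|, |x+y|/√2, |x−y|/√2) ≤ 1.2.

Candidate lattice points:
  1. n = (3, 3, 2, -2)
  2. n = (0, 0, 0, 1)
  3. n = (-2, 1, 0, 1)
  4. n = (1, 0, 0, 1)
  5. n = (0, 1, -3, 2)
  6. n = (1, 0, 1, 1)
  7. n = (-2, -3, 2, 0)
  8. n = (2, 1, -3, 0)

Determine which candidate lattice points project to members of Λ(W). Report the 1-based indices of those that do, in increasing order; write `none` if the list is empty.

2

π⊥(n) = n₀ + n₁ζ³ + n₂ζ⁶ + n₃ζ⁹ where ζ = e^{iπ/4}.
#1 (3, 3, 2, -2): internal (-0.535534, -1.292893); octagon support 1.292893 vs apothem 1.2 → ∉ W
#2 (0, 0, 0, 1): internal (0.707107, 0.707107); octagon support 1.000000 vs apothem 1.2 → ∈ W
#3 (-2, 1, 0, 1): internal (-2.000000, 1.414214); octagon support 2.414214 vs apothem 1.2 → ∉ W
#4 (1, 0, 0, 1): internal (1.707107, 0.707107); octagon support 1.707107 vs apothem 1.2 → ∉ W
#5 (0, 1, -3, 2): internal (0.707107, 5.121320); octagon support 5.121320 vs apothem 1.2 → ∉ W
#6 (1, 0, 1, 1): internal (1.707107, -0.292893); octagon support 1.707107 vs apothem 1.2 → ∉ W
#7 (-2, -3, 2, 0): internal (0.121320, -4.121320); octagon support 4.121320 vs apothem 1.2 → ∉ W
#8 (2, 1, -3, 0): internal (1.292893, 3.707107); octagon support 3.707107 vs apothem 1.2 → ∉ W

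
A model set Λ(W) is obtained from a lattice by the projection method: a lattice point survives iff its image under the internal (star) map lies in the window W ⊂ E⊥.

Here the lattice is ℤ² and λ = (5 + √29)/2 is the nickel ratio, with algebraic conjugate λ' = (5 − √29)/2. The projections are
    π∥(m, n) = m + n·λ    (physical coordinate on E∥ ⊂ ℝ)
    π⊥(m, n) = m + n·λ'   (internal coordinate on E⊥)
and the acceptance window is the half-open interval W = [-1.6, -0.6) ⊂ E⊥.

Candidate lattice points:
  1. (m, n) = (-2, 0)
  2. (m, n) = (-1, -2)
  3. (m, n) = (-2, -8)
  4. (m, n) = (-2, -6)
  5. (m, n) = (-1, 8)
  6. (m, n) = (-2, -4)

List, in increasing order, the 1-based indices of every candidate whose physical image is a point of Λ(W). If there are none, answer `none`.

λ' = (5−√29)/2 ≈ -0.192582.
#1 (-2,0): internal coord -2 + (0)·λ' = -2.000000; -2.000000 ∉ [-1.6, -0.6) → out
#2 (-1,-2): internal coord -1 + (-2)·λ' = -0.614835; -0.614835 ∈ [-1.6, -0.6) → IN Λ
#3 (-2,-8): internal coord -2 + (-8)·λ' = -0.459341; -0.459341 ∉ [-1.6, -0.6) → out
#4 (-2,-6): internal coord -2 + (-6)·λ' = -0.844506; -0.844506 ∈ [-1.6, -0.6) → IN Λ
#5 (-1,8): internal coord -1 + (8)·λ' = -2.540659; -2.540659 ∉ [-1.6, -0.6) → out
#6 (-2,-4): internal coord -2 + (-4)·λ' = -1.229670; -1.229670 ∈ [-1.6, -0.6) → IN Λ

2, 4, 6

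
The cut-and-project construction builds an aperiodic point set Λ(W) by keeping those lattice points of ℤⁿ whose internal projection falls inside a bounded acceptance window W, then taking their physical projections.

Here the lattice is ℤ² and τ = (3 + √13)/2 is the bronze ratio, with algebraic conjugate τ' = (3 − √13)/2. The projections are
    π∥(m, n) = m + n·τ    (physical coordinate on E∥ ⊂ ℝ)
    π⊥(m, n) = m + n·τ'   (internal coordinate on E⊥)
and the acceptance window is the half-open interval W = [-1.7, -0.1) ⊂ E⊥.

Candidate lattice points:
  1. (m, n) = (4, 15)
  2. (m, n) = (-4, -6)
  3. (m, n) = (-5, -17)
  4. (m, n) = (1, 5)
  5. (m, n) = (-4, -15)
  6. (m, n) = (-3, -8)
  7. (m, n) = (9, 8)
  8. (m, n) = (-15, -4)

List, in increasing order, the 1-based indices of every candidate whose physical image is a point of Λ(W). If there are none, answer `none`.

1, 4, 6

τ' = (3−√13)/2 ≈ -0.30278.
#1 (4,15): internal coord 4 + (15)·τ' = -0.54163; -0.54163 ∈ [-1.7, -0.1) → IN Λ
#2 (-4,-6): internal coord -4 + (-6)·τ' = -2.18335; -2.18335 ∉ [-1.7, -0.1) → out
#3 (-5,-17): internal coord -5 + (-17)·τ' = +0.14719; +0.14719 ∉ [-1.7, -0.1) → out
#4 (1,5): internal coord 1 + (5)·τ' = -0.51388; -0.51388 ∈ [-1.7, -0.1) → IN Λ
#5 (-4,-15): internal coord -4 + (-15)·τ' = +0.54163; +0.54163 ∉ [-1.7, -0.1) → out
#6 (-3,-8): internal coord -3 + (-8)·τ' = -0.57779; -0.57779 ∈ [-1.7, -0.1) → IN Λ
#7 (9,8): internal coord 9 + (8)·τ' = +6.57779; +6.57779 ∉ [-1.7, -0.1) → out
#8 (-15,-4): internal coord -15 + (-4)·τ' = -13.78890; -13.78890 ∉ [-1.7, -0.1) → out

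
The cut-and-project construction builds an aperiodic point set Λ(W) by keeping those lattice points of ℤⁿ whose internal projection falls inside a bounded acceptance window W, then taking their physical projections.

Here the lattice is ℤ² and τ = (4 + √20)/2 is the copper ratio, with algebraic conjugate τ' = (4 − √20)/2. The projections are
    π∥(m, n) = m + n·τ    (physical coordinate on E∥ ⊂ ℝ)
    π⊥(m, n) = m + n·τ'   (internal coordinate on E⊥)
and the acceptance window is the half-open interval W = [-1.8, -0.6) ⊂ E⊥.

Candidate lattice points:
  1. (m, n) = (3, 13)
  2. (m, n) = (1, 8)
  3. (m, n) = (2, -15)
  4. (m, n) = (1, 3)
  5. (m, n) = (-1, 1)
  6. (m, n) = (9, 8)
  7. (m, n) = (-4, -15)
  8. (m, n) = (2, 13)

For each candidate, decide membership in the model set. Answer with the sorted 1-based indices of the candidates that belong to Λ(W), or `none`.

Compute τ' = (4−√20)/2 = -0.23607, so π⊥(m,n) = m -0.23607·n.
#1 (3,13): internal coord 3 + (13)·τ' = -0.06888; -0.06888 ∉ [-1.8, -0.6) → out
#2 (1,8): internal coord 1 + (8)·τ' = -0.88854; -0.88854 ∈ [-1.8, -0.6) → IN Λ
#3 (2,-15): internal coord 2 + (-15)·τ' = +5.54102; +5.54102 ∉ [-1.8, -0.6) → out
#4 (1,3): internal coord 1 + (3)·τ' = +0.29180; +0.29180 ∉ [-1.8, -0.6) → out
#5 (-1,1): internal coord -1 + (1)·τ' = -1.23607; -1.23607 ∈ [-1.8, -0.6) → IN Λ
#6 (9,8): internal coord 9 + (8)·τ' = +7.11146; +7.11146 ∉ [-1.8, -0.6) → out
#7 (-4,-15): internal coord -4 + (-15)·τ' = -0.45898; -0.45898 ∉ [-1.8, -0.6) → out
#8 (2,13): internal coord 2 + (13)·τ' = -1.06888; -1.06888 ∈ [-1.8, -0.6) → IN Λ

2, 5, 8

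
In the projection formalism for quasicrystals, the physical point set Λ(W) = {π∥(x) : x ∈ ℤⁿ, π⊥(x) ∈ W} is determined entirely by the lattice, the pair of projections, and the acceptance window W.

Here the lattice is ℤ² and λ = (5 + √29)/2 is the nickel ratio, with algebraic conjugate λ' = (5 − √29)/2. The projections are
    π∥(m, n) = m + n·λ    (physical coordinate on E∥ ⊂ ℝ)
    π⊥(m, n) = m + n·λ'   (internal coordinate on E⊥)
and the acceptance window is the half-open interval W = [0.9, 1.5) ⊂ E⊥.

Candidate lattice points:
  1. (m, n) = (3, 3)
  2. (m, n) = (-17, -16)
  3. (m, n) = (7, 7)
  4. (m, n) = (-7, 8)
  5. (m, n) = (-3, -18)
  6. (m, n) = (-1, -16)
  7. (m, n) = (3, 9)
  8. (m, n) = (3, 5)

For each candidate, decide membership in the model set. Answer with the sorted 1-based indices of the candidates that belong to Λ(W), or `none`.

Compute λ' = (5−√29)/2 = -0.1926, so π⊥(m,n) = m -0.1926·n.
#1 (3,3): internal coord 3 + (3)·λ' = +2.4223; +2.4223 ∉ [0.9, 1.5) → out
#2 (-17,-16): internal coord -17 + (-16)·λ' = -13.9187; -13.9187 ∉ [0.9, 1.5) → out
#3 (7,7): internal coord 7 + (7)·λ' = +5.6519; +5.6519 ∉ [0.9, 1.5) → out
#4 (-7,8): internal coord -7 + (8)·λ' = -8.5407; -8.5407 ∉ [0.9, 1.5) → out
#5 (-3,-18): internal coord -3 + (-18)·λ' = +0.4665; +0.4665 ∉ [0.9, 1.5) → out
#6 (-1,-16): internal coord -1 + (-16)·λ' = +2.0813; +2.0813 ∉ [0.9, 1.5) → out
#7 (3,9): internal coord 3 + (9)·λ' = +1.2668; +1.2668 ∈ [0.9, 1.5) → IN Λ
#8 (3,5): internal coord 3 + (5)·λ' = +2.0371; +2.0371 ∉ [0.9, 1.5) → out

7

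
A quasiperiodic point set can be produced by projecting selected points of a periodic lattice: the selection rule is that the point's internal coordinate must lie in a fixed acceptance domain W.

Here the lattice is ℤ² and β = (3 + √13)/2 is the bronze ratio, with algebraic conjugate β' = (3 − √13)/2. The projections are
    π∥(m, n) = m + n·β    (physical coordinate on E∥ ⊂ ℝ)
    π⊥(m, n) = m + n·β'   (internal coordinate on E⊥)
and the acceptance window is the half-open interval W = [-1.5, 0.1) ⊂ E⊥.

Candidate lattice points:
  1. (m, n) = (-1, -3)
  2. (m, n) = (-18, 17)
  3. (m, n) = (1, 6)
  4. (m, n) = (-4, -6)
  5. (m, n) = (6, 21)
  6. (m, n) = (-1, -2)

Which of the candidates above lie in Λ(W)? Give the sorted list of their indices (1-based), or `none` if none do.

1, 3, 5, 6

β' = (3−√13)/2 ≈ -0.30278.
#1 (-1,-3): internal coord -1 + (-3)·β' = -0.09167; -0.09167 ∈ [-1.5, 0.1) → IN Λ
#2 (-18,17): internal coord -18 + (17)·β' = -23.14719; -23.14719 ∉ [-1.5, 0.1) → out
#3 (1,6): internal coord 1 + (6)·β' = -0.81665; -0.81665 ∈ [-1.5, 0.1) → IN Λ
#4 (-4,-6): internal coord -4 + (-6)·β' = -2.18335; -2.18335 ∉ [-1.5, 0.1) → out
#5 (6,21): internal coord 6 + (21)·β' = -0.35829; -0.35829 ∈ [-1.5, 0.1) → IN Λ
#6 (-1,-2): internal coord -1 + (-2)·β' = -0.39445; -0.39445 ∈ [-1.5, 0.1) → IN Λ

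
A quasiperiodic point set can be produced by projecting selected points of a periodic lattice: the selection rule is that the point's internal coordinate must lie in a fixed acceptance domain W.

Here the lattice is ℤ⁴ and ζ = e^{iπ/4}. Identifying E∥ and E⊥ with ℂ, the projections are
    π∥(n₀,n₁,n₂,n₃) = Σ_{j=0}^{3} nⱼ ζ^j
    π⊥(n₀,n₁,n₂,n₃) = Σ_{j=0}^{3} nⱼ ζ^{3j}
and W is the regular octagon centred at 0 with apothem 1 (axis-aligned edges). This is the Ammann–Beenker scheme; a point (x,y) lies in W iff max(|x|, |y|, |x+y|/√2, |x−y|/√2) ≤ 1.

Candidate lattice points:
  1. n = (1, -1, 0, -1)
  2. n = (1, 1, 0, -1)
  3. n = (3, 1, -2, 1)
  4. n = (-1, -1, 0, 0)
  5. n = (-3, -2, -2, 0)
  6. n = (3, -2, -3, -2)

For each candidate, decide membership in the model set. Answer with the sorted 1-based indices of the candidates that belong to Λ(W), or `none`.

2, 4

With ζ = e^{iπ/4} the internal vectors are ζ^0,ζ^3,ζ^6,ζ^9.
#1 (1, -1, 0, -1): internal (1.000000, -1.414214); octagon support 1.707107 vs apothem 1 → ∉ W
#2 (1, 1, 0, -1): internal (-0.414214, 0.000000); octagon support 0.414214 vs apothem 1 → ∈ W
#3 (3, 1, -2, 1): internal (3.000000, 3.414214); octagon support 4.535534 vs apothem 1 → ∉ W
#4 (-1, -1, 0, 0): internal (-0.292893, -0.707107); octagon support 0.707107 vs apothem 1 → ∈ W
#5 (-3, -2, -2, 0): internal (-1.585786, 0.585786); octagon support 1.585786 vs apothem 1 → ∉ W
#6 (3, -2, -3, -2): internal (3.000000, 0.171573); octagon support 3.000000 vs apothem 1 → ∉ W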